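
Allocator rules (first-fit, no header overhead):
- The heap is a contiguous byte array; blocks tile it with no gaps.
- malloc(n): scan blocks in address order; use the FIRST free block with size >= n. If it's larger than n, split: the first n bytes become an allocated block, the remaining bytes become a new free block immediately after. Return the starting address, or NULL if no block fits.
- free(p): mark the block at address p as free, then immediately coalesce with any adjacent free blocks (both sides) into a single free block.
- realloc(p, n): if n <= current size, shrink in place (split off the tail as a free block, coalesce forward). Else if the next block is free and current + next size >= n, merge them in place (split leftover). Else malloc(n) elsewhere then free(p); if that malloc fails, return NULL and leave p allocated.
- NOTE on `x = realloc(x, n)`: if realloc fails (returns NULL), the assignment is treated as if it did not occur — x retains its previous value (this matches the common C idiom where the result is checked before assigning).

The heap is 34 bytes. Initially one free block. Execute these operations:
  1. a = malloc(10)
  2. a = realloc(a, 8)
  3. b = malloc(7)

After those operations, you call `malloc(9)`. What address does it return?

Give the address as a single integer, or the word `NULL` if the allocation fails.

Op 1: a = malloc(10) -> a = 0; heap: [0-9 ALLOC][10-33 FREE]
Op 2: a = realloc(a, 8) -> a = 0; heap: [0-7 ALLOC][8-33 FREE]
Op 3: b = malloc(7) -> b = 8; heap: [0-7 ALLOC][8-14 ALLOC][15-33 FREE]
malloc(9): first-fit scan over [0-7 ALLOC][8-14 ALLOC][15-33 FREE] -> 15

Answer: 15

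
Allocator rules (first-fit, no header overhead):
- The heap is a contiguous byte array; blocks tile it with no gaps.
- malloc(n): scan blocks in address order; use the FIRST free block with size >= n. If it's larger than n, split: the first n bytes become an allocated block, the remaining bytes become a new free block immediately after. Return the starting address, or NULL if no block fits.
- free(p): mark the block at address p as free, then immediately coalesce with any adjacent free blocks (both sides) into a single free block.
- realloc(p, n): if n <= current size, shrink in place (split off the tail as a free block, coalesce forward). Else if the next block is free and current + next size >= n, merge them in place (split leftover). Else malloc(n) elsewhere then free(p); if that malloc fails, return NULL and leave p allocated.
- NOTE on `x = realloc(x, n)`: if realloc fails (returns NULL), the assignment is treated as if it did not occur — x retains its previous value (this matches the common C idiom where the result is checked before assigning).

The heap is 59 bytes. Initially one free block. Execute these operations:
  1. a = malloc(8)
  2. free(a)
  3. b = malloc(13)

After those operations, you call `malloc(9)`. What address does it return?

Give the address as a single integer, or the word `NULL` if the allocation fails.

Answer: 13

Derivation:
Op 1: a = malloc(8) -> a = 0; heap: [0-7 ALLOC][8-58 FREE]
Op 2: free(a) -> (freed a); heap: [0-58 FREE]
Op 3: b = malloc(13) -> b = 0; heap: [0-12 ALLOC][13-58 FREE]
malloc(9): first-fit scan over [0-12 ALLOC][13-58 FREE] -> 13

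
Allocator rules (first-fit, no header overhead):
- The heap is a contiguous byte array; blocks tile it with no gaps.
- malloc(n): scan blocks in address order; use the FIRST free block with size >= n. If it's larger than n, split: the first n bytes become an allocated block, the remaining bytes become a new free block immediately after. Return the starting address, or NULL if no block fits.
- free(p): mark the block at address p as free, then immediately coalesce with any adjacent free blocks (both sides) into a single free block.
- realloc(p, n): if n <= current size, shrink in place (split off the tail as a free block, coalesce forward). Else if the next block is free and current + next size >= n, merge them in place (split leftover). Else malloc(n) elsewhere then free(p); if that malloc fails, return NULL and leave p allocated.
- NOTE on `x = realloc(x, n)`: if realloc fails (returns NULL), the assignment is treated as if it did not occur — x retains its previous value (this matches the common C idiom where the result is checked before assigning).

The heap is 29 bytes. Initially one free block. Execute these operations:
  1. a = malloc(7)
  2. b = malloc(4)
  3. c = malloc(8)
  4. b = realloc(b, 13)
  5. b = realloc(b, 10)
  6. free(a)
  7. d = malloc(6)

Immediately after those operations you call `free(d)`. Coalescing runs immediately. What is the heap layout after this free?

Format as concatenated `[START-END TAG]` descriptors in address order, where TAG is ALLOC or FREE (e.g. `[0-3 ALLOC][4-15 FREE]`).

Answer: [0-10 FREE][11-18 ALLOC][19-28 ALLOC]

Derivation:
Op 1: a = malloc(7) -> a = 0; heap: [0-6 ALLOC][7-28 FREE]
Op 2: b = malloc(4) -> b = 7; heap: [0-6 ALLOC][7-10 ALLOC][11-28 FREE]
Op 3: c = malloc(8) -> c = 11; heap: [0-6 ALLOC][7-10 ALLOC][11-18 ALLOC][19-28 FREE]
Op 4: b = realloc(b, 13) -> NULL (b unchanged); heap: [0-6 ALLOC][7-10 ALLOC][11-18 ALLOC][19-28 FREE]
Op 5: b = realloc(b, 10) -> b = 19; heap: [0-6 ALLOC][7-10 FREE][11-18 ALLOC][19-28 ALLOC]
Op 6: free(a) -> (freed a); heap: [0-10 FREE][11-18 ALLOC][19-28 ALLOC]
Op 7: d = malloc(6) -> d = 0; heap: [0-5 ALLOC][6-10 FREE][11-18 ALLOC][19-28 ALLOC]
free(d): d = 0 -> block [0-5 ALLOC]; mark free, coalesce with adjacent free neighbors -> [0-10 FREE][11-18 ALLOC][19-28 ALLOC]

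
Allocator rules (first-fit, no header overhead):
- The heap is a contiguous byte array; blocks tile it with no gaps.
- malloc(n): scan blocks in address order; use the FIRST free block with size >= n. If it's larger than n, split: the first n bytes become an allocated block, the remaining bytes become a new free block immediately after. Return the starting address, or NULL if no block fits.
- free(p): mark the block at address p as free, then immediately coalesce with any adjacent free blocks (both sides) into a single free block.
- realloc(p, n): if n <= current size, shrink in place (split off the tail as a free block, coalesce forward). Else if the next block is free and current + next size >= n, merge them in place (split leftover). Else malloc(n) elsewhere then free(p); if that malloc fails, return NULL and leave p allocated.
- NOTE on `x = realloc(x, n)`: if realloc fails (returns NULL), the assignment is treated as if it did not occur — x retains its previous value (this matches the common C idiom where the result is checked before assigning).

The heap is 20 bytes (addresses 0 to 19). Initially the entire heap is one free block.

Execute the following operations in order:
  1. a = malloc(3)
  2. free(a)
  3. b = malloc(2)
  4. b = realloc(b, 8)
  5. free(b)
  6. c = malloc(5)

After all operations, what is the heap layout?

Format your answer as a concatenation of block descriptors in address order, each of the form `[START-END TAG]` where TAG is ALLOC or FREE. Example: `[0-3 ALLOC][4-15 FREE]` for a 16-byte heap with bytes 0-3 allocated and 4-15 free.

Answer: [0-4 ALLOC][5-19 FREE]

Derivation:
Op 1: a = malloc(3) -> a = 0; heap: [0-2 ALLOC][3-19 FREE]
Op 2: free(a) -> (freed a); heap: [0-19 FREE]
Op 3: b = malloc(2) -> b = 0; heap: [0-1 ALLOC][2-19 FREE]
Op 4: b = realloc(b, 8) -> b = 0; heap: [0-7 ALLOC][8-19 FREE]
Op 5: free(b) -> (freed b); heap: [0-19 FREE]
Op 6: c = malloc(5) -> c = 0; heap: [0-4 ALLOC][5-19 FREE]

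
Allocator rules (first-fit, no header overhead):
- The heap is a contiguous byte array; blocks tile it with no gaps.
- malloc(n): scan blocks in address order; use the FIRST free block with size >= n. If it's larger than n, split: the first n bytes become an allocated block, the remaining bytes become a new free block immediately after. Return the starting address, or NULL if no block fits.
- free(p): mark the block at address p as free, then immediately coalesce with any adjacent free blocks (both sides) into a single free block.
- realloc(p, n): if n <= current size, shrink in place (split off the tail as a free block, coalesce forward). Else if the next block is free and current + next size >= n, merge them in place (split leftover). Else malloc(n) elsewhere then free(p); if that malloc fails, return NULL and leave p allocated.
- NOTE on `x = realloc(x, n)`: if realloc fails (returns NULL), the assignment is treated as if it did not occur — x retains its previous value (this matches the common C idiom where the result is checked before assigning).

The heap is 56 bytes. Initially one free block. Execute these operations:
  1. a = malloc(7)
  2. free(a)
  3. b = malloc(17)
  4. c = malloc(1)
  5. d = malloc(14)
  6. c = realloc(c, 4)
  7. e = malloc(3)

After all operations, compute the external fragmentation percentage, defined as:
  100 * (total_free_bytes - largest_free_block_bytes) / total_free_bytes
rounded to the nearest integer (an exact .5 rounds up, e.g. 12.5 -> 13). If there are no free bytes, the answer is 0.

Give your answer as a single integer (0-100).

Answer: 6

Derivation:
Op 1: a = malloc(7) -> a = 0; heap: [0-6 ALLOC][7-55 FREE]
Op 2: free(a) -> (freed a); heap: [0-55 FREE]
Op 3: b = malloc(17) -> b = 0; heap: [0-16 ALLOC][17-55 FREE]
Op 4: c = malloc(1) -> c = 17; heap: [0-16 ALLOC][17-17 ALLOC][18-55 FREE]
Op 5: d = malloc(14) -> d = 18; heap: [0-16 ALLOC][17-17 ALLOC][18-31 ALLOC][32-55 FREE]
Op 6: c = realloc(c, 4) -> c = 32; heap: [0-16 ALLOC][17-17 FREE][18-31 ALLOC][32-35 ALLOC][36-55 FREE]
Op 7: e = malloc(3) -> e = 36; heap: [0-16 ALLOC][17-17 FREE][18-31 ALLOC][32-35 ALLOC][36-38 ALLOC][39-55 FREE]
Free blocks: [1 17] total_free=18 largest=17 -> 100*(18-17)/18 = 100/18 ≈ 5.556 -> rounds to 6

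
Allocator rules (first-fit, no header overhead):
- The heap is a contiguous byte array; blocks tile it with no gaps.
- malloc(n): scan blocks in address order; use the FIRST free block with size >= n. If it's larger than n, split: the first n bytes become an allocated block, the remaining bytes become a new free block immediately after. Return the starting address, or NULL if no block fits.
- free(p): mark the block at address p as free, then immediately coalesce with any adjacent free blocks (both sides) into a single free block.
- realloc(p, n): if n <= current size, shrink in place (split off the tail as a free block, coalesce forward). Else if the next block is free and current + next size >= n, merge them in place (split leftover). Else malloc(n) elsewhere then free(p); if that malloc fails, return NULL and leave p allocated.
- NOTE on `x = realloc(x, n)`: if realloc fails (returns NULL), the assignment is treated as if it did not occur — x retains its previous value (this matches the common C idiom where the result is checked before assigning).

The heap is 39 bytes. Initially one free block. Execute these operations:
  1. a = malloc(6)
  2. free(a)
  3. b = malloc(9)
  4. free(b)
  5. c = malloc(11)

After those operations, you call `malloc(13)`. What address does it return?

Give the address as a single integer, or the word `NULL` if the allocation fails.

Answer: 11

Derivation:
Op 1: a = malloc(6) -> a = 0; heap: [0-5 ALLOC][6-38 FREE]
Op 2: free(a) -> (freed a); heap: [0-38 FREE]
Op 3: b = malloc(9) -> b = 0; heap: [0-8 ALLOC][9-38 FREE]
Op 4: free(b) -> (freed b); heap: [0-38 FREE]
Op 5: c = malloc(11) -> c = 0; heap: [0-10 ALLOC][11-38 FREE]
malloc(13): first-fit scan over [0-10 ALLOC][11-38 FREE] -> 11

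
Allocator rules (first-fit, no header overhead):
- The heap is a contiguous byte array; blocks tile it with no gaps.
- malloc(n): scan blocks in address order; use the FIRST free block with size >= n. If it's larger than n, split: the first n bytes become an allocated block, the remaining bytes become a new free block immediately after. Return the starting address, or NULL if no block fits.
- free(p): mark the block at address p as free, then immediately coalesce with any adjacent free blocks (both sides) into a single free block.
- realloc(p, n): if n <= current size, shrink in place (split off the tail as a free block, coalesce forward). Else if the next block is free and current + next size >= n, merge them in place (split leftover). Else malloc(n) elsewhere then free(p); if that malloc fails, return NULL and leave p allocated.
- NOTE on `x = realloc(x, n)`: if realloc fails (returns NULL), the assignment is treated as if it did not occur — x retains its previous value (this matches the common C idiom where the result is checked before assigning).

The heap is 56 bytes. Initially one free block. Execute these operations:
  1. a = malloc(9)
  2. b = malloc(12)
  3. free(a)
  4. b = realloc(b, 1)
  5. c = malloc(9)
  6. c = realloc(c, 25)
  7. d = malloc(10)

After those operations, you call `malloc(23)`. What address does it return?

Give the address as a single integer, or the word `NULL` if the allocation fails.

Op 1: a = malloc(9) -> a = 0; heap: [0-8 ALLOC][9-55 FREE]
Op 2: b = malloc(12) -> b = 9; heap: [0-8 ALLOC][9-20 ALLOC][21-55 FREE]
Op 3: free(a) -> (freed a); heap: [0-8 FREE][9-20 ALLOC][21-55 FREE]
Op 4: b = realloc(b, 1) -> b = 9; heap: [0-8 FREE][9-9 ALLOC][10-55 FREE]
Op 5: c = malloc(9) -> c = 0; heap: [0-8 ALLOC][9-9 ALLOC][10-55 FREE]
Op 6: c = realloc(c, 25) -> c = 10; heap: [0-8 FREE][9-9 ALLOC][10-34 ALLOC][35-55 FREE]
Op 7: d = malloc(10) -> d = 35; heap: [0-8 FREE][9-9 ALLOC][10-34 ALLOC][35-44 ALLOC][45-55 FREE]
malloc(23): first-fit scan over [0-8 FREE][9-9 ALLOC][10-34 ALLOC][35-44 ALLOC][45-55 FREE] -> NULL

Answer: NULL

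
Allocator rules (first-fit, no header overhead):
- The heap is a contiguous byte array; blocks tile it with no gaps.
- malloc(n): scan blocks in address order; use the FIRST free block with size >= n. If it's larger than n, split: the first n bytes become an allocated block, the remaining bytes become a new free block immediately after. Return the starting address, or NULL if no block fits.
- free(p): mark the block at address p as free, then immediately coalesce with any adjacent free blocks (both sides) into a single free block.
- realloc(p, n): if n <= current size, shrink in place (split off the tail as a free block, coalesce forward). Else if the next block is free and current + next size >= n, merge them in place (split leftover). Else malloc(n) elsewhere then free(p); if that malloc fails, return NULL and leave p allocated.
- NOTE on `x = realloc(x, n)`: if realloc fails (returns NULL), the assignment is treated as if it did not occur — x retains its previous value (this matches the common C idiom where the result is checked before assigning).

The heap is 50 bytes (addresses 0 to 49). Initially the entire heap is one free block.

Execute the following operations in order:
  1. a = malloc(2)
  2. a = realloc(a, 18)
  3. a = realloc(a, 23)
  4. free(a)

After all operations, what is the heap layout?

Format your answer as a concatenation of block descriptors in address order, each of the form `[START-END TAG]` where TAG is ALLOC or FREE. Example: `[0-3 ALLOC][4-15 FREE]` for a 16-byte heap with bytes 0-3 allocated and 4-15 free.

Answer: [0-49 FREE]

Derivation:
Op 1: a = malloc(2) -> a = 0; heap: [0-1 ALLOC][2-49 FREE]
Op 2: a = realloc(a, 18) -> a = 0; heap: [0-17 ALLOC][18-49 FREE]
Op 3: a = realloc(a, 23) -> a = 0; heap: [0-22 ALLOC][23-49 FREE]
Op 4: free(a) -> (freed a); heap: [0-49 FREE]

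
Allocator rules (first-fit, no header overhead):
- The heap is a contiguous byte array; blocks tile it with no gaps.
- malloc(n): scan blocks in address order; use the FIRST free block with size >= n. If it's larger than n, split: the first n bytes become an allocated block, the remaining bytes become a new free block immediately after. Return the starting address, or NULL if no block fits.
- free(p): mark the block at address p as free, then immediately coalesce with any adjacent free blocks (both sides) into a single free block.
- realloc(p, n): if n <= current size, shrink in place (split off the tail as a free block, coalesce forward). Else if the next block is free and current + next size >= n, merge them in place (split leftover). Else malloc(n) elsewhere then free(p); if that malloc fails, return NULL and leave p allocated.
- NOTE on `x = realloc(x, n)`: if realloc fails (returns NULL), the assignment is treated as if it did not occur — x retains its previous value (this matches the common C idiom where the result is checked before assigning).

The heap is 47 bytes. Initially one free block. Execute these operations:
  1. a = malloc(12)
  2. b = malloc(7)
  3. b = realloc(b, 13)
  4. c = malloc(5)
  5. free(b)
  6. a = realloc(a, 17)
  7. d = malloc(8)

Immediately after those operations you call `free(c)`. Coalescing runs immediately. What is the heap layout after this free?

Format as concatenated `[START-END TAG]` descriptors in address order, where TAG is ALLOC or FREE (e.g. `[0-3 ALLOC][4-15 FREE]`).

Answer: [0-16 ALLOC][17-24 ALLOC][25-46 FREE]

Derivation:
Op 1: a = malloc(12) -> a = 0; heap: [0-11 ALLOC][12-46 FREE]
Op 2: b = malloc(7) -> b = 12; heap: [0-11 ALLOC][12-18 ALLOC][19-46 FREE]
Op 3: b = realloc(b, 13) -> b = 12; heap: [0-11 ALLOC][12-24 ALLOC][25-46 FREE]
Op 4: c = malloc(5) -> c = 25; heap: [0-11 ALLOC][12-24 ALLOC][25-29 ALLOC][30-46 FREE]
Op 5: free(b) -> (freed b); heap: [0-11 ALLOC][12-24 FREE][25-29 ALLOC][30-46 FREE]
Op 6: a = realloc(a, 17) -> a = 0; heap: [0-16 ALLOC][17-24 FREE][25-29 ALLOC][30-46 FREE]
Op 7: d = malloc(8) -> d = 17; heap: [0-16 ALLOC][17-24 ALLOC][25-29 ALLOC][30-46 FREE]
free(c): c = 25 -> block [25-29 ALLOC]; mark free, coalesce with adjacent free neighbors -> [0-16 ALLOC][17-24 ALLOC][25-46 FREE]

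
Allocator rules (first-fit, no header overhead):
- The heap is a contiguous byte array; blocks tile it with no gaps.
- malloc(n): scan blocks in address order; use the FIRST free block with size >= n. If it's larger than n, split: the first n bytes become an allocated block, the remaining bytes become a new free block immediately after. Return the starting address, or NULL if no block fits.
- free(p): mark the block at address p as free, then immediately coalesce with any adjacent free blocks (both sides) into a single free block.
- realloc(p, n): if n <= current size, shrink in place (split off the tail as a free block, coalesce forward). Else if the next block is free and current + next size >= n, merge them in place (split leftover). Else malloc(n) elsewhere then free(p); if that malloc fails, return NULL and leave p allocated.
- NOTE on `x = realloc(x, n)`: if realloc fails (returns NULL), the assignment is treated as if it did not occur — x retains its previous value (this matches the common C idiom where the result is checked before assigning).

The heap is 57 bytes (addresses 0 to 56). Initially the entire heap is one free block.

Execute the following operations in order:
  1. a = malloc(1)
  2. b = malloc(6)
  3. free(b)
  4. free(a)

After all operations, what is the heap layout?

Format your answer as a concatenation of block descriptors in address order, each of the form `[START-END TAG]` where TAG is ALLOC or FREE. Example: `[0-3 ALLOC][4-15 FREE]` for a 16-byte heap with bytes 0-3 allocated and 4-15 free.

Answer: [0-56 FREE]

Derivation:
Op 1: a = malloc(1) -> a = 0; heap: [0-0 ALLOC][1-56 FREE]
Op 2: b = malloc(6) -> b = 1; heap: [0-0 ALLOC][1-6 ALLOC][7-56 FREE]
Op 3: free(b) -> (freed b); heap: [0-0 ALLOC][1-56 FREE]
Op 4: free(a) -> (freed a); heap: [0-56 FREE]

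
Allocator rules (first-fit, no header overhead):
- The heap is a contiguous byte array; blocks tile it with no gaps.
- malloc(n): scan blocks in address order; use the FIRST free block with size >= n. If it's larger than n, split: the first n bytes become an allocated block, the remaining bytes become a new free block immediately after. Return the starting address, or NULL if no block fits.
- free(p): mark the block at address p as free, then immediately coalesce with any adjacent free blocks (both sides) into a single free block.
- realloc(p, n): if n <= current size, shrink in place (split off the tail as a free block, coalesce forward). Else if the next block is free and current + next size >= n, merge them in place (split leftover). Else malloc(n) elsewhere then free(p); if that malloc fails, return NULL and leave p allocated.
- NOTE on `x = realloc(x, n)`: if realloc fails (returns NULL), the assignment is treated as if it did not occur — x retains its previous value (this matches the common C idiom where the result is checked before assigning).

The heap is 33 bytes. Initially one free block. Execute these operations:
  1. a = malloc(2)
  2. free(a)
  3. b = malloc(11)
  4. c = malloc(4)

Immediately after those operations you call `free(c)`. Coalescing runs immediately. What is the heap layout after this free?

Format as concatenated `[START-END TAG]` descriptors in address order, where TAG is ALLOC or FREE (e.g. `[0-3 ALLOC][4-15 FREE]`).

Op 1: a = malloc(2) -> a = 0; heap: [0-1 ALLOC][2-32 FREE]
Op 2: free(a) -> (freed a); heap: [0-32 FREE]
Op 3: b = malloc(11) -> b = 0; heap: [0-10 ALLOC][11-32 FREE]
Op 4: c = malloc(4) -> c = 11; heap: [0-10 ALLOC][11-14 ALLOC][15-32 FREE]
free(c): c = 11 -> block [11-14 ALLOC]; mark free, coalesce with adjacent free neighbors -> [0-10 ALLOC][11-32 FREE]

Answer: [0-10 ALLOC][11-32 FREE]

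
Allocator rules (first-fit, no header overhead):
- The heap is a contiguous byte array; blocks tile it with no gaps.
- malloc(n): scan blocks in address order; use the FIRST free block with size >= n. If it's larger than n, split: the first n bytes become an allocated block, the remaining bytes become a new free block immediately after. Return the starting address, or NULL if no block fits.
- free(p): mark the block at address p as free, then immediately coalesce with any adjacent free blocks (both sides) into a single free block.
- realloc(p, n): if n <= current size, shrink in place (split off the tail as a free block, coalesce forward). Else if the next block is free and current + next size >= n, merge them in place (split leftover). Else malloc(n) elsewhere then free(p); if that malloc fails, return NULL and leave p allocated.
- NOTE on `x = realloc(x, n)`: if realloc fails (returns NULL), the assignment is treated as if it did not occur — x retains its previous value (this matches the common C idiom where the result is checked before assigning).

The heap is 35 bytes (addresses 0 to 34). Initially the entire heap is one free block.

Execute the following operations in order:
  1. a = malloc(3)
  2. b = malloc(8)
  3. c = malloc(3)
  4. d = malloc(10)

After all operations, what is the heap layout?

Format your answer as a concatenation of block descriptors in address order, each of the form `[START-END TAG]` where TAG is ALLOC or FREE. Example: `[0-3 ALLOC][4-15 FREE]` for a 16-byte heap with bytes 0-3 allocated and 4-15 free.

Answer: [0-2 ALLOC][3-10 ALLOC][11-13 ALLOC][14-23 ALLOC][24-34 FREE]

Derivation:
Op 1: a = malloc(3) -> a = 0; heap: [0-2 ALLOC][3-34 FREE]
Op 2: b = malloc(8) -> b = 3; heap: [0-2 ALLOC][3-10 ALLOC][11-34 FREE]
Op 3: c = malloc(3) -> c = 11; heap: [0-2 ALLOC][3-10 ALLOC][11-13 ALLOC][14-34 FREE]
Op 4: d = malloc(10) -> d = 14; heap: [0-2 ALLOC][3-10 ALLOC][11-13 ALLOC][14-23 ALLOC][24-34 FREE]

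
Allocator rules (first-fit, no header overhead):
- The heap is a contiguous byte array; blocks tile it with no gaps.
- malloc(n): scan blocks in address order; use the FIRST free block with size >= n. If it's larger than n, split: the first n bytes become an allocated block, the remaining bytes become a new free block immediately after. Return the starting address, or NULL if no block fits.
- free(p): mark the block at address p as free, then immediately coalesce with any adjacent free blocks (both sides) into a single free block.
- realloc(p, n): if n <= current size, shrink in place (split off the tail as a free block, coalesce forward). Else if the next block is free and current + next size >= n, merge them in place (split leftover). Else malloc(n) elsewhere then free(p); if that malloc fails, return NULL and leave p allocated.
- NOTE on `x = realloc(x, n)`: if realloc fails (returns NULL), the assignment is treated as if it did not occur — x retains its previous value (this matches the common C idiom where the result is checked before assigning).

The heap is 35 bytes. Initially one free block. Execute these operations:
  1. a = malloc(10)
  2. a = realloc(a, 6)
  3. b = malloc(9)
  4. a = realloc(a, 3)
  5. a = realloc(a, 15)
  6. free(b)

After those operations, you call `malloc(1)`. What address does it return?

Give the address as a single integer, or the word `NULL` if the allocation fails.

Op 1: a = malloc(10) -> a = 0; heap: [0-9 ALLOC][10-34 FREE]
Op 2: a = realloc(a, 6) -> a = 0; heap: [0-5 ALLOC][6-34 FREE]
Op 3: b = malloc(9) -> b = 6; heap: [0-5 ALLOC][6-14 ALLOC][15-34 FREE]
Op 4: a = realloc(a, 3) -> a = 0; heap: [0-2 ALLOC][3-5 FREE][6-14 ALLOC][15-34 FREE]
Op 5: a = realloc(a, 15) -> a = 15; heap: [0-5 FREE][6-14 ALLOC][15-29 ALLOC][30-34 FREE]
Op 6: free(b) -> (freed b); heap: [0-14 FREE][15-29 ALLOC][30-34 FREE]
malloc(1): first-fit scan over [0-14 FREE][15-29 ALLOC][30-34 FREE] -> 0

Answer: 0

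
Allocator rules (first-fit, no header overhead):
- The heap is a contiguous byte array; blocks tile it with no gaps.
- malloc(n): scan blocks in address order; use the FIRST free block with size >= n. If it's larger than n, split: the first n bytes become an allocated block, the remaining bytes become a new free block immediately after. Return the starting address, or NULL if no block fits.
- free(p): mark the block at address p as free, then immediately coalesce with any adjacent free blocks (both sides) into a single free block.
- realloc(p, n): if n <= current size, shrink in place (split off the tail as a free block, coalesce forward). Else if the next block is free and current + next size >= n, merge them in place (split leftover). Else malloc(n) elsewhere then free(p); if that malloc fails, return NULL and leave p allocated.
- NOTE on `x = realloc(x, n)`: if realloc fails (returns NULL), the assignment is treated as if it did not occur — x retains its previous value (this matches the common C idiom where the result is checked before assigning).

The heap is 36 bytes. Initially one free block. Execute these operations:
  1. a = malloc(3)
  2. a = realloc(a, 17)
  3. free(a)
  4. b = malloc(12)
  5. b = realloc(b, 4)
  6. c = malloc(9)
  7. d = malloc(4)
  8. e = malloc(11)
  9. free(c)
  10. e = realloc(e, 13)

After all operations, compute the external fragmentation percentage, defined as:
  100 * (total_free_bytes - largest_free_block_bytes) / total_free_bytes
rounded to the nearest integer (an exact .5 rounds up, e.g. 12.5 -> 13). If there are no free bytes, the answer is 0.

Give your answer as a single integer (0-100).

Answer: 40

Derivation:
Op 1: a = malloc(3) -> a = 0; heap: [0-2 ALLOC][3-35 FREE]
Op 2: a = realloc(a, 17) -> a = 0; heap: [0-16 ALLOC][17-35 FREE]
Op 3: free(a) -> (freed a); heap: [0-35 FREE]
Op 4: b = malloc(12) -> b = 0; heap: [0-11 ALLOC][12-35 FREE]
Op 5: b = realloc(b, 4) -> b = 0; heap: [0-3 ALLOC][4-35 FREE]
Op 6: c = malloc(9) -> c = 4; heap: [0-3 ALLOC][4-12 ALLOC][13-35 FREE]
Op 7: d = malloc(4) -> d = 13; heap: [0-3 ALLOC][4-12 ALLOC][13-16 ALLOC][17-35 FREE]
Op 8: e = malloc(11) -> e = 17; heap: [0-3 ALLOC][4-12 ALLOC][13-16 ALLOC][17-27 ALLOC][28-35 FREE]
Op 9: free(c) -> (freed c); heap: [0-3 ALLOC][4-12 FREE][13-16 ALLOC][17-27 ALLOC][28-35 FREE]
Op 10: e = realloc(e, 13) -> e = 17; heap: [0-3 ALLOC][4-12 FREE][13-16 ALLOC][17-29 ALLOC][30-35 FREE]
Free blocks: [9 6] total_free=15 largest=9 -> 100*(15-9)/15 = 600/15 = 40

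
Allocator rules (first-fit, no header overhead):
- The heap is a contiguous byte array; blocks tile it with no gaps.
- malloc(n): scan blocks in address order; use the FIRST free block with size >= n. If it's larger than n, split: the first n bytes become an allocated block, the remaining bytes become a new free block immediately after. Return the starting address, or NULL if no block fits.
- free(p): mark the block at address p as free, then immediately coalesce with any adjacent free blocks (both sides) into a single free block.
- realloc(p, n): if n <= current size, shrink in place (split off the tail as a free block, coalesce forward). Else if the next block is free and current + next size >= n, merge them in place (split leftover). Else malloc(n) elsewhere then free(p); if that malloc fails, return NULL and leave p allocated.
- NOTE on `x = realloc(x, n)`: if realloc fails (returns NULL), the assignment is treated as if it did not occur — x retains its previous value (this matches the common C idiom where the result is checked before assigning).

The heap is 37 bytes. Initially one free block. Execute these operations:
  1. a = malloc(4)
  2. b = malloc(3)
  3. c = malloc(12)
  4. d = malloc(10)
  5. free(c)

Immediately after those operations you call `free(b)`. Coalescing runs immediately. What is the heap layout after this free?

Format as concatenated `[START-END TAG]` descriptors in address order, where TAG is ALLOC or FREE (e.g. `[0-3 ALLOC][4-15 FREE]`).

Answer: [0-3 ALLOC][4-18 FREE][19-28 ALLOC][29-36 FREE]

Derivation:
Op 1: a = malloc(4) -> a = 0; heap: [0-3 ALLOC][4-36 FREE]
Op 2: b = malloc(3) -> b = 4; heap: [0-3 ALLOC][4-6 ALLOC][7-36 FREE]
Op 3: c = malloc(12) -> c = 7; heap: [0-3 ALLOC][4-6 ALLOC][7-18 ALLOC][19-36 FREE]
Op 4: d = malloc(10) -> d = 19; heap: [0-3 ALLOC][4-6 ALLOC][7-18 ALLOC][19-28 ALLOC][29-36 FREE]
Op 5: free(c) -> (freed c); heap: [0-3 ALLOC][4-6 ALLOC][7-18 FREE][19-28 ALLOC][29-36 FREE]
free(b): b = 4 -> block [4-6 ALLOC]; mark free, coalesce with adjacent free neighbors -> [0-3 ALLOC][4-18 FREE][19-28 ALLOC][29-36 FREE]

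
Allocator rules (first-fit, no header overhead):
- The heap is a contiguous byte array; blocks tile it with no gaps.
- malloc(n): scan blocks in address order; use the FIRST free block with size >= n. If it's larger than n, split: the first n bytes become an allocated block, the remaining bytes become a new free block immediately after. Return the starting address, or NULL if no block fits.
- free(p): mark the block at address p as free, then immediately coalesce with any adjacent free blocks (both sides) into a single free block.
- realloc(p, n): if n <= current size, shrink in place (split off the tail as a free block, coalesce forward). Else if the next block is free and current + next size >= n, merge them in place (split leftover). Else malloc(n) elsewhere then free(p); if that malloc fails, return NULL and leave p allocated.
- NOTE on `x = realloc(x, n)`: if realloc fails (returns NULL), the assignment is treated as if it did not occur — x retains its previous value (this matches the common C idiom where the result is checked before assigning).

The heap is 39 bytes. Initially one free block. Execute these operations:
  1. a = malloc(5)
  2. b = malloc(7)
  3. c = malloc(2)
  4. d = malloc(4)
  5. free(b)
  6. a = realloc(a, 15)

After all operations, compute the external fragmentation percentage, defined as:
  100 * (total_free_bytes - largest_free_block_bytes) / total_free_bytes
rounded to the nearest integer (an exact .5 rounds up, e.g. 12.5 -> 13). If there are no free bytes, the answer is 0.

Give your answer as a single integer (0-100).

Answer: 33

Derivation:
Op 1: a = malloc(5) -> a = 0; heap: [0-4 ALLOC][5-38 FREE]
Op 2: b = malloc(7) -> b = 5; heap: [0-4 ALLOC][5-11 ALLOC][12-38 FREE]
Op 3: c = malloc(2) -> c = 12; heap: [0-4 ALLOC][5-11 ALLOC][12-13 ALLOC][14-38 FREE]
Op 4: d = malloc(4) -> d = 14; heap: [0-4 ALLOC][5-11 ALLOC][12-13 ALLOC][14-17 ALLOC][18-38 FREE]
Op 5: free(b) -> (freed b); heap: [0-4 ALLOC][5-11 FREE][12-13 ALLOC][14-17 ALLOC][18-38 FREE]
Op 6: a = realloc(a, 15) -> a = 18; heap: [0-11 FREE][12-13 ALLOC][14-17 ALLOC][18-32 ALLOC][33-38 FREE]
Free blocks: [12 6] total_free=18 largest=12 -> 100*(18-12)/18 = 600/18 ≈ 33.333 -> rounds to 33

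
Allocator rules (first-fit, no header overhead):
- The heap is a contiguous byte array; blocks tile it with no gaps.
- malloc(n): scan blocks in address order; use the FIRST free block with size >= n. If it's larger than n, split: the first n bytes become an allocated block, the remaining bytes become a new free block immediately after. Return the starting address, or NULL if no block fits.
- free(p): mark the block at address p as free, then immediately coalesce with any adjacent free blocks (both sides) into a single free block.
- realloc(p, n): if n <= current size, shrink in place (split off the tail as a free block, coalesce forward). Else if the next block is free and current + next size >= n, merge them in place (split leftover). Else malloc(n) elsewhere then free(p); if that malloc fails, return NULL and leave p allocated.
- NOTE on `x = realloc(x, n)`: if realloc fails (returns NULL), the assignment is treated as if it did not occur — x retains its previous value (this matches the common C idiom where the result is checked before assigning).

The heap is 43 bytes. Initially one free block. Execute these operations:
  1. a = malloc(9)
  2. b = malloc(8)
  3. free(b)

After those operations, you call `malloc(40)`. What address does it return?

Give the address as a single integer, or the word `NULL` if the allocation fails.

Answer: NULL

Derivation:
Op 1: a = malloc(9) -> a = 0; heap: [0-8 ALLOC][9-42 FREE]
Op 2: b = malloc(8) -> b = 9; heap: [0-8 ALLOC][9-16 ALLOC][17-42 FREE]
Op 3: free(b) -> (freed b); heap: [0-8 ALLOC][9-42 FREE]
malloc(40): first-fit scan over [0-8 ALLOC][9-42 FREE] -> NULL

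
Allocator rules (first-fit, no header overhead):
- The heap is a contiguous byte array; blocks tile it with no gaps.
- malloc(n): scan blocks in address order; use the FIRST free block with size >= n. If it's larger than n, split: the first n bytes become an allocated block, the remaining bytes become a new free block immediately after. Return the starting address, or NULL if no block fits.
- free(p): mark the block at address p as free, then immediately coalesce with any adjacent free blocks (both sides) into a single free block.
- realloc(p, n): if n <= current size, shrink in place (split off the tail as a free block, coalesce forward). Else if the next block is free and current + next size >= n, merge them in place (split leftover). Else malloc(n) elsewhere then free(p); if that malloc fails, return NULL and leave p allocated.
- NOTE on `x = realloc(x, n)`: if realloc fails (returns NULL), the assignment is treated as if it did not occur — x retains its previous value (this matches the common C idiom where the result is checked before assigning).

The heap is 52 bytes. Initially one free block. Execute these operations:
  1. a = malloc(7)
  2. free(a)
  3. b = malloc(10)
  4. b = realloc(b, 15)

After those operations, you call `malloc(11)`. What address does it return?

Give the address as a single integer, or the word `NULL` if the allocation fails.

Op 1: a = malloc(7) -> a = 0; heap: [0-6 ALLOC][7-51 FREE]
Op 2: free(a) -> (freed a); heap: [0-51 FREE]
Op 3: b = malloc(10) -> b = 0; heap: [0-9 ALLOC][10-51 FREE]
Op 4: b = realloc(b, 15) -> b = 0; heap: [0-14 ALLOC][15-51 FREE]
malloc(11): first-fit scan over [0-14 ALLOC][15-51 FREE] -> 15

Answer: 15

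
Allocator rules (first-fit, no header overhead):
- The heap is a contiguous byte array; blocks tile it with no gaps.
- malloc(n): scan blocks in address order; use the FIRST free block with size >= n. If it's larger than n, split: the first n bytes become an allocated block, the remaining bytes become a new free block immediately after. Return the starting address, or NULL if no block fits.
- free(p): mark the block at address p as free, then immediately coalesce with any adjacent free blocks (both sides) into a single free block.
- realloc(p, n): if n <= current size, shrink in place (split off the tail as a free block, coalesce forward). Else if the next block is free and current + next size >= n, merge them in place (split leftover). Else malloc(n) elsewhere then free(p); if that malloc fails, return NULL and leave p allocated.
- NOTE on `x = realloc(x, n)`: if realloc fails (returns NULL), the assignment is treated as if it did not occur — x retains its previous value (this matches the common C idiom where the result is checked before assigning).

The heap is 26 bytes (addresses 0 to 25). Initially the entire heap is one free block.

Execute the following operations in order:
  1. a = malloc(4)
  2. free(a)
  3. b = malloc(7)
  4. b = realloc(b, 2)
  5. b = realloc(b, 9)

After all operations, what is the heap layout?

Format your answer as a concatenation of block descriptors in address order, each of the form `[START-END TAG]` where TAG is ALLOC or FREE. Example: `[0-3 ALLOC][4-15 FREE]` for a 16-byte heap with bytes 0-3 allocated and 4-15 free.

Op 1: a = malloc(4) -> a = 0; heap: [0-3 ALLOC][4-25 FREE]
Op 2: free(a) -> (freed a); heap: [0-25 FREE]
Op 3: b = malloc(7) -> b = 0; heap: [0-6 ALLOC][7-25 FREE]
Op 4: b = realloc(b, 2) -> b = 0; heap: [0-1 ALLOC][2-25 FREE]
Op 5: b = realloc(b, 9) -> b = 0; heap: [0-8 ALLOC][9-25 FREE]

Answer: [0-8 ALLOC][9-25 FREE]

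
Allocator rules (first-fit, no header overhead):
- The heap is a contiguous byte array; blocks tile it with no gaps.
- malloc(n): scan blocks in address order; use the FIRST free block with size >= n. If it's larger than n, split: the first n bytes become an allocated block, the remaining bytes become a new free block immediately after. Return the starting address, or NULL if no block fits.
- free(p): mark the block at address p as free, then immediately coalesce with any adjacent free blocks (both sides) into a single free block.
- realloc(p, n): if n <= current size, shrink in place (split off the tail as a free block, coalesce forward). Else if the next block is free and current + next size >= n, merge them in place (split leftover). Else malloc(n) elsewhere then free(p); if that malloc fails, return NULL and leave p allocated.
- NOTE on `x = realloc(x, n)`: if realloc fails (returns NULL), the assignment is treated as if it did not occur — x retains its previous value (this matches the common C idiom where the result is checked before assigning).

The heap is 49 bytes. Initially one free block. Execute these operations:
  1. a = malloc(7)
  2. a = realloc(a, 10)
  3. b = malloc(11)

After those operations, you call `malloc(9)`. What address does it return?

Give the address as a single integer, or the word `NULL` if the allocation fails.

Op 1: a = malloc(7) -> a = 0; heap: [0-6 ALLOC][7-48 FREE]
Op 2: a = realloc(a, 10) -> a = 0; heap: [0-9 ALLOC][10-48 FREE]
Op 3: b = malloc(11) -> b = 10; heap: [0-9 ALLOC][10-20 ALLOC][21-48 FREE]
malloc(9): first-fit scan over [0-9 ALLOC][10-20 ALLOC][21-48 FREE] -> 21

Answer: 21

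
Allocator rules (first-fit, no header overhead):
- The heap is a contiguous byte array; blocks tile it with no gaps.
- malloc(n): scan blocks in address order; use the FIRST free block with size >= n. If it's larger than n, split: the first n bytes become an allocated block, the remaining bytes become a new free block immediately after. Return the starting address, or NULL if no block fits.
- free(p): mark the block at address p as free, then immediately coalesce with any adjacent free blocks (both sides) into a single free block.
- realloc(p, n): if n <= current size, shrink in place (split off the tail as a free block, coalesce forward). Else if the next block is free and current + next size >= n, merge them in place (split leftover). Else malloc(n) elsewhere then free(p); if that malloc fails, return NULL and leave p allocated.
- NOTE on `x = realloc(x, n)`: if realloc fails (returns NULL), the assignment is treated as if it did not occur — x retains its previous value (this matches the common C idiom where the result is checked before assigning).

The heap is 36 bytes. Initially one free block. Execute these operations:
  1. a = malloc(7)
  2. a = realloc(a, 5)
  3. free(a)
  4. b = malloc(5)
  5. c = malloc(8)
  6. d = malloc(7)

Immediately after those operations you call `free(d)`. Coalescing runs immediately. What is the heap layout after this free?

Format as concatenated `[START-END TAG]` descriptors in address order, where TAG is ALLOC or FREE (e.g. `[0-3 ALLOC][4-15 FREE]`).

Answer: [0-4 ALLOC][5-12 ALLOC][13-35 FREE]

Derivation:
Op 1: a = malloc(7) -> a = 0; heap: [0-6 ALLOC][7-35 FREE]
Op 2: a = realloc(a, 5) -> a = 0; heap: [0-4 ALLOC][5-35 FREE]
Op 3: free(a) -> (freed a); heap: [0-35 FREE]
Op 4: b = malloc(5) -> b = 0; heap: [0-4 ALLOC][5-35 FREE]
Op 5: c = malloc(8) -> c = 5; heap: [0-4 ALLOC][5-12 ALLOC][13-35 FREE]
Op 6: d = malloc(7) -> d = 13; heap: [0-4 ALLOC][5-12 ALLOC][13-19 ALLOC][20-35 FREE]
free(d): d = 13 -> block [13-19 ALLOC]; mark free, coalesce with adjacent free neighbors -> [0-4 ALLOC][5-12 ALLOC][13-35 FREE]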